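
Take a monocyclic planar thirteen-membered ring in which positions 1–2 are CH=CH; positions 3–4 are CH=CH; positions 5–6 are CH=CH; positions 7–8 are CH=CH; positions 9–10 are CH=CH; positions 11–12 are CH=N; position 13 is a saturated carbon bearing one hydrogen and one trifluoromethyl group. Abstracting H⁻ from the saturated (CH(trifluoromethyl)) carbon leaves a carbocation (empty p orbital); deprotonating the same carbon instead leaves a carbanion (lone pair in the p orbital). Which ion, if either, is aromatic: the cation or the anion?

The anion

Once that carbon is sp², every ring atom has a p orbital and both ions are fully conjugated.
Cation: 6 × 2 + 0 = 12 π electrons → 4(3), antiaromatic.
Anion: 6 × 2 + 2 = 14 π electrons → 4(3)+2, aromatic.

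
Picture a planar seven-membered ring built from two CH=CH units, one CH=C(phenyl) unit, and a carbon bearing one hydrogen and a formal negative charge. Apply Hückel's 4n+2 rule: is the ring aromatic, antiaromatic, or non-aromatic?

Antiaromatic

The p orbitals form a continuous loop: the double-bond atoms are sp², each contributing one p electron; the carbanion's lone pair occupies the p orbital. The ring is fully conjugated.
Counting π electrons: 3 × 2 = 6 from the double-bond units + 2 from the CH(-) atom = 8.
With 8 = 4·2 π electrons, Hückel's rule classifies the planar ring as antiaromatic.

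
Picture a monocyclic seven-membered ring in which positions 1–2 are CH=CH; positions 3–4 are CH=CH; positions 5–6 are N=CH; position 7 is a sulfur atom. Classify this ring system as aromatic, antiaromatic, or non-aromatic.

Antiaromatic

All ring atoms are sp² and supply a p orbital to the ring (every atom in a ring double bond is sp² and brings one electron to the p orbital; each =N– nitrogen is pyridine-type (lone pair in the sp² plane, one electron in the p orbital); the sulfur donates one lone pair from its p orbital); the conjugation is uninterrupted.
Adding the contributions, 3 × 2 = 6 from the double-bond units + 2 from the S atom = 8.
8 = 4(2); a planar, fully conjugated 4n system is antiaromatic.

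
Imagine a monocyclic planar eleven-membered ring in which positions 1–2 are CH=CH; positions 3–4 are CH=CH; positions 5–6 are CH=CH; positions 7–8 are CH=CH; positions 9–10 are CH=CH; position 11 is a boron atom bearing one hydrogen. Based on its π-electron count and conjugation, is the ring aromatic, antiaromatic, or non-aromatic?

Aromatic

The p orbitals form a continuous loop: the double-bond atoms are sp², each contributing one p electron; the boron has an empty p orbital. The ring is fully conjugated.
π-electron count: 5 × 2 = 10 from the double-bond units + 0 from the BH atom = 10.
Since 10 = 4·2 + 2, the ring meets the 4n+2 criterion.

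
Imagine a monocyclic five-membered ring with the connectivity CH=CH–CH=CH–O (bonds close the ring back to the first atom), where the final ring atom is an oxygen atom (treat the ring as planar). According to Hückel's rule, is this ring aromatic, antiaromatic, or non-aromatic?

Aromatic

Every ring atom contributes a p orbital perpendicular to the ring (each doubly-bonded ring atom is sp² with one p-orbital electron; the oxygen donates one lone pair from its p orbital), so the π system is cyclic and fully conjugated.
Tallying contributions gives 2 × 2 = 4 from the double-bond units + 2 from the O atom = 6.
That gives a 4n+2 count (6, n = 1).
(The species described is furan.)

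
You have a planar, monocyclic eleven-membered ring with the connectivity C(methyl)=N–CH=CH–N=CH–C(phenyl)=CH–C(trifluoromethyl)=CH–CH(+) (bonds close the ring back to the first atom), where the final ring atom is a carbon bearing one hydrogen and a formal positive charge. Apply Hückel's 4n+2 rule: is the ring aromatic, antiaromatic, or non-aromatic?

The p orbitals form a continuous loop: each doubly-bonded ring atom is sp² with one p-orbital electron; each =N– nitrogen is pyridine-type (lone pair in the sp² plane, one electron in the p orbital); the carbocation has an empty p orbital. The ring is fully conjugated.
π-electron count: 5 × 2 = 10 from the double-bond units + 0 from the CH(+) atom = 10.
That gives a 4n+2 count (10, n = 2).

Aromatic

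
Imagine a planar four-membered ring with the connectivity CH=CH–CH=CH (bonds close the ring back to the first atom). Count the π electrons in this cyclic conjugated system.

4

All ring atoms are sp² and supply a p orbital to the ring (the double-bond atoms are sp², each contributing one p electron); the conjugation is uninterrupted.
Tallying contributions gives 2 × 2 = 4 from the 2 double-bond units.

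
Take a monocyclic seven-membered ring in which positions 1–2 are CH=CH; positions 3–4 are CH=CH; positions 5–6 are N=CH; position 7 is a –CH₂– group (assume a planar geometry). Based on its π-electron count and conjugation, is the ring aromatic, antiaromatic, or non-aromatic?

Non-aromatic

Because the tetrahedral CH₂ carbon is sp³ and has no p orbital in the ring π system at the CH2 position, the π system cannot extend all the way around the ring.
Without a continuous loop of overlapping p orbitals the Hückel electron count never comes into play.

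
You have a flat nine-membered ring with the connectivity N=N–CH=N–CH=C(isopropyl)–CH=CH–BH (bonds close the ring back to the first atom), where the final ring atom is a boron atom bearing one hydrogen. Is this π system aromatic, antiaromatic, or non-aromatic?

Antiaromatic

Every ring atom contributes a p orbital perpendicular to the ring (every atom in a ring double bond is sp² and brings one electron to the p orbital; each =N– nitrogen is pyridine-type (lone pair in the sp² plane, one electron in the p orbital); the boron has an empty p orbital), so the π system is cyclic and fully conjugated.
Tallying contributions gives 4 × 2 = 8 from the double-bond units + 0 from the BH atom = 8.
8 is a 4n count (n = 2), so the planar conjugated ring is antiaromatic.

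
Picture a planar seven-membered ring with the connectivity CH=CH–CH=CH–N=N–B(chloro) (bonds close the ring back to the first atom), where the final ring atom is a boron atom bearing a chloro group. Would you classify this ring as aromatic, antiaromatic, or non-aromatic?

Every ring atom contributes a p orbital perpendicular to the ring (the double-bond atoms are sp², each contributing one p electron; each =N– nitrogen is pyridine-type (lone pair in the sp² plane, one electron in the p orbital); the boron has an empty p orbital), so the π system is cyclic and fully conjugated.
Tallying contributions gives 3 × 2 = 6 from the double-bond units + 0 from the B(chloro) atom = 6.
With 6 π electrons (n = 1), the Hückel 4n+2 condition holds.

Aromatic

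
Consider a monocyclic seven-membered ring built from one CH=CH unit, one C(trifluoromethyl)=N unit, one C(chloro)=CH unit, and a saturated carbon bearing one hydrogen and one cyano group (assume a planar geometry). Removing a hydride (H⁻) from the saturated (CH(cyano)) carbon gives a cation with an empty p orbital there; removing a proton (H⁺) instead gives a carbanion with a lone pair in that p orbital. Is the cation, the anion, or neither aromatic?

In either ion the ring is fully conjugated: every atom, including the new sp² carbon, supplies a p orbital.
Cation: 3 × 2 + 0 = 6 π electrons → 4(1)+2, aromatic.
Anion: 3 × 2 + 2 = 8 π electrons → 4(2), antiaromatic.

The cation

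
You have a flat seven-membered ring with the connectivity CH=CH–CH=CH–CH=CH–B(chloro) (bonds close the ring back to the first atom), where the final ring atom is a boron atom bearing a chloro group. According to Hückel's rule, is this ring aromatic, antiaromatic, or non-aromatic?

Aromatic

The p orbitals form a continuous loop: each doubly-bonded ring atom is sp² with one p-orbital electron; the boron has an empty p orbital. The ring is fully conjugated.
Adding the contributions, 3 × 2 = 6 from the double-bond units + 0 from the B(chloro) atom = 6.
With 6 π electrons (n = 1), the Hückel 4n+2 condition holds.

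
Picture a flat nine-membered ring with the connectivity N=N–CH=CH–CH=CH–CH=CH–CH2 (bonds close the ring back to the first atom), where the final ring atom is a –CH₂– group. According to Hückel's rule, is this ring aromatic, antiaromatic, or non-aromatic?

Non-aromatic

The CH2 carbon is saturated: the tetrahedral CH₂ carbon is sp³ and has no p orbital in the ring π system. Conjugation is not continuous around the ring.
Without a continuous loop of overlapping p orbitals the Hückel electron count never comes into play.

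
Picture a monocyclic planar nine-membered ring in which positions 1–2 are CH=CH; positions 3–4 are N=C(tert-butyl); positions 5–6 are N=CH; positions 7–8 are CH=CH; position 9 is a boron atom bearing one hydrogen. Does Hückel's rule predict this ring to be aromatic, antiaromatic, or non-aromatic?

Check conjugation: the double-bond atoms are sp², each contributing one p electron; the doubly-bonded nitrogens are pyridine-type — their lone pairs lie in the ring plane, leaving one electron in the p orbital; the boron has an empty p orbital — every position has a p orbital, so the cyclic π system is continuous.
Counting π electrons: 4 × 2 = 8 from the double-bond units + 0 from the BH atom = 8.
With 8 = 4·2 π electrons, Hückel's rule classifies the planar ring as antiaromatic.

Antiaromatic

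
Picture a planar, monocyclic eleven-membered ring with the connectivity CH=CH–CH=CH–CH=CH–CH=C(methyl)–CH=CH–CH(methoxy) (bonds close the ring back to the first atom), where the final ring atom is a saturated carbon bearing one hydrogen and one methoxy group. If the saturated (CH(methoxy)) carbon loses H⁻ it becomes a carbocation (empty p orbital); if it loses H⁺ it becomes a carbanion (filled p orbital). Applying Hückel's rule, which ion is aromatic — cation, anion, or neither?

Both ions have a continuous loop of p orbitals — each ring atom is sp².
Cation: 5 × 2 + 0 = 10 π electrons → 4(2)+2, aromatic.
Anion: 5 × 2 + 2 = 12 π electrons → 4(3), antiaromatic.

The cation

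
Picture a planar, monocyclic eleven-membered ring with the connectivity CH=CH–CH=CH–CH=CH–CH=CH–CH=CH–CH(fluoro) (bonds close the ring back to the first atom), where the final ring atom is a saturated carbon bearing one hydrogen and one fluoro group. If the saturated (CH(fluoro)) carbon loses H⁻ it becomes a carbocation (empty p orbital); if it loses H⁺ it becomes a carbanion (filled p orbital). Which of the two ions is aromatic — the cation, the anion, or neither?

In either ion the ring is fully conjugated: every atom, including the new sp² carbon, supplies a p orbital.
Cation: 5 × 2 + 0 = 10 π electrons → 4(2)+2, aromatic.
Anion: 5 × 2 + 2 = 12 π electrons → 4(3), antiaromatic.

The cation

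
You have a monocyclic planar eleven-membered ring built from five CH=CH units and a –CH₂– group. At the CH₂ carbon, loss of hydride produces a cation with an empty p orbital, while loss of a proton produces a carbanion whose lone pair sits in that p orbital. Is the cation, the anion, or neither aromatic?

In both ions every ring atom is sp² and contributes a p orbital, so both rings are fully conjugated.
Cation: 5 × 2 + 0 = 10 π electrons → 4(2)+2, aromatic.
Anion: 5 × 2 + 2 = 12 π electrons → 4(3), antiaromatic.

The cation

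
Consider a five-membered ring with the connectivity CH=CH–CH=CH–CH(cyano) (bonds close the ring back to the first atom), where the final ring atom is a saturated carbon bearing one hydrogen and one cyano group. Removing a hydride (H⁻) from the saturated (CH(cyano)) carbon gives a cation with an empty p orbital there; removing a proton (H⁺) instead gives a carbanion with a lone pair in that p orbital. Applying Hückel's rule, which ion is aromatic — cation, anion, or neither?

The anion

Once that carbon is sp², every ring atom has a p orbital and both ions are fully conjugated.
Cation: 2 × 2 + 0 = 4 π electrons → 4(1), antiaromatic.
Anion: 2 × 2 + 2 = 6 π electrons → 4(1)+2, aromatic.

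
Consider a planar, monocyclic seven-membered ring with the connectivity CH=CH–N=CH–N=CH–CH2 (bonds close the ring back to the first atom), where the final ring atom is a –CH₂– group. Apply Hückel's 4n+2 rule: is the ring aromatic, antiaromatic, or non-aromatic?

Non-aromatic

Because the tetrahedral CH₂ carbon is sp³ and has no p orbital in the ring π system at the CH2 position, the π system cannot extend all the way around the ring.
Hückel's rule only applies to fully conjugated rings, so this one is simply non-aromatic.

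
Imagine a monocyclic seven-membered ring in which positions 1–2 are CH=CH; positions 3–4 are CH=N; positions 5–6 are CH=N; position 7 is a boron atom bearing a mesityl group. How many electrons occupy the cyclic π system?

Every ring atom contributes a p orbital perpendicular to the ring (every atom in a ring double bond is sp² and brings one electron to the p orbital; the doubly-bonded nitrogens are pyridine-type — their lone pairs lie in the ring plane, leaving one electron in the p orbital; the boron has an empty p orbital), so the π system is cyclic and fully conjugated.
π-electron count: 3 × 2 = 6 from the double-bond units + 0 from the B(mesityl) atom = 6.

6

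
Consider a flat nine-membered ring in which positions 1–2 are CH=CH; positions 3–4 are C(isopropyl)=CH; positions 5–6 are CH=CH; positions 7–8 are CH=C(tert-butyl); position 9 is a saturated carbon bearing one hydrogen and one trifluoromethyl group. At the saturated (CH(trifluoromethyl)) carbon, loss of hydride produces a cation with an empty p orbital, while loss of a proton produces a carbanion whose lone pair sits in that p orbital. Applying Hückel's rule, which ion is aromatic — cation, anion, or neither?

Once that carbon is sp², every ring atom has a p orbital and both ions are fully conjugated.
Cation: 4 × 2 + 0 = 8 π electrons → 4(2), antiaromatic.
Anion: 4 × 2 + 2 = 10 π electrons → 4(2)+2, aromatic.

The anion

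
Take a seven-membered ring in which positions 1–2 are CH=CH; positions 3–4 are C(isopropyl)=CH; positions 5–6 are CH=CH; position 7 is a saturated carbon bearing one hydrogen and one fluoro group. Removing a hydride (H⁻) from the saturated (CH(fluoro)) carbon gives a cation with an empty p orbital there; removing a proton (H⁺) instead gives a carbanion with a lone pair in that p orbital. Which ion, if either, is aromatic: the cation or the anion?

The cation

In both ions every ring atom is sp² and contributes a p orbital, so both rings are fully conjugated.
Cation: 3 × 2 + 0 = 6 π electrons → 4(1)+2, aromatic.
Anion: 3 × 2 + 2 = 8 π electrons → 4(2), antiaromatic.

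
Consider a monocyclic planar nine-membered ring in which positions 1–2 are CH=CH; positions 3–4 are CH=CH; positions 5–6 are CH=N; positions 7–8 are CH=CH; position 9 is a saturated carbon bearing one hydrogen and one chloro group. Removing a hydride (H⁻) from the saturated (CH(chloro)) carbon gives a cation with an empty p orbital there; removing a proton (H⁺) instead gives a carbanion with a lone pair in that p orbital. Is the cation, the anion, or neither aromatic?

In both ions every ring atom is sp² and contributes a p orbital, so both rings are fully conjugated.
Cation: 4 × 2 + 0 = 8 π electrons → 4(2), antiaromatic.
Anion: 4 × 2 + 2 = 10 π electrons → 4(2)+2, aromatic.

The anion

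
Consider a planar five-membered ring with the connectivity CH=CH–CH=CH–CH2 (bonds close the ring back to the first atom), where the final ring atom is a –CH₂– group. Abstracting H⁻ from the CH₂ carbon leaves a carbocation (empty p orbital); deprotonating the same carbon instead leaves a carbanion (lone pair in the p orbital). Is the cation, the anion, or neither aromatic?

In either ion the ring is fully conjugated: every atom, including the new sp² carbon, supplies a p orbital.
Cation: 2 × 2 + 0 = 4 π electrons → 4(1), antiaromatic.
Anion: 2 × 2 + 2 = 6 π electrons → 4(1)+2, aromatic.

The anion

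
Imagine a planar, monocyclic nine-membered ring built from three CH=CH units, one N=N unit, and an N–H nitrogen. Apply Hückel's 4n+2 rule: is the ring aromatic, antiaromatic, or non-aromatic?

Aromatic

The p orbitals form a continuous loop: each doubly-bonded ring atom is sp² with one p-orbital electron; each =N– nitrogen is pyridine-type (lone pair in the sp² plane, one electron in the p orbital); the pyrrole-type nitrogen donates its lone pair from the p orbital. The ring is fully conjugated.
Adding the contributions, 4 × 2 = 8 from the double-bond units + 2 from the NH atom = 10.
That gives a 4n+2 count (10, n = 2).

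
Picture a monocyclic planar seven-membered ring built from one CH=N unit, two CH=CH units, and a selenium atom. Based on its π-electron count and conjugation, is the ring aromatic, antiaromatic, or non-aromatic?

Every ring atom contributes a p orbital perpendicular to the ring (every atom in a ring double bond is sp² and brings one electron to the p orbital; each sp² =N– keeps its lone pair in-plane and puts one electron into the π system; the selenium donates one lone pair from its p orbital), so the π system is cyclic and fully conjugated.
Tallying contributions gives 3 × 2 = 6 from the double-bond units + 2 from the Se atom = 8.
A 4n π count (8, n = 2) in a planar conjugated ring means antiaromatic.

Antiaromatic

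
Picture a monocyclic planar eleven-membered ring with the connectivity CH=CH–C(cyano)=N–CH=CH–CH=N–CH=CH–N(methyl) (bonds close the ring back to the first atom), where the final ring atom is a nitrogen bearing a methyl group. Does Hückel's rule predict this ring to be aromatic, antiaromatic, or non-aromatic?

Check conjugation: each doubly-bonded ring atom is sp² with one p-orbital electron; the doubly-bonded nitrogens are pyridine-type — their lone pairs lie in the ring plane, leaving one electron in the p orbital; the pyrrole-type nitrogen donates its lone pair from the p orbital — every position has a p orbital, so the cyclic π system is continuous.
π-electron count: 5 × 2 = 10 from the double-bond units + 2 from the N(methyl) atom = 12.
A 4n π count (12, n = 3) in a planar conjugated ring means antiaromatic.

Antiaromatic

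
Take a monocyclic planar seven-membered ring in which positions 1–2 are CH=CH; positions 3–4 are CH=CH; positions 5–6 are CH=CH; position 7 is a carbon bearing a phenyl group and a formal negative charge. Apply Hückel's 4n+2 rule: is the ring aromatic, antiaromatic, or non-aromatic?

Antiaromatic

Every ring atom contributes a p orbital perpendicular to the ring (the double-bond atoms are sp², each contributing one p electron; the carbanion's lone pair occupies the p orbital), so the π system is cyclic and fully conjugated.
Adding the contributions, 3 × 2 = 6 from the double-bond units + 2 from the C(phenyl)(-) atom = 8.
8 = 4(2); a planar, fully conjugated 4n system is antiaromatic.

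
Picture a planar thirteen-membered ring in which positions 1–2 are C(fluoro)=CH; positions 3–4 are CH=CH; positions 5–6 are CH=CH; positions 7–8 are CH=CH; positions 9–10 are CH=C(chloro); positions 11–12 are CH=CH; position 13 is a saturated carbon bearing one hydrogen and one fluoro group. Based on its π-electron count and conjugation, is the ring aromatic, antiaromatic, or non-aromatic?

Because that saturated carbon is sp³ and has no p orbital in the ring π system at the CH(fluoro) position, the π system cannot extend all the way around the ring.
Without a continuous loop of overlapping p orbitals the Hückel electron count never comes into play.

Non-aromatic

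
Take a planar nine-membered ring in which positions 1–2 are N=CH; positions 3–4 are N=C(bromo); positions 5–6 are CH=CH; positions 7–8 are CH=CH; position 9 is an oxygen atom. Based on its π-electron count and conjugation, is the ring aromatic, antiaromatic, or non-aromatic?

Every ring atom contributes a p orbital perpendicular to the ring (the double-bond atoms are sp², each contributing one p electron; each =N– nitrogen is pyridine-type (lone pair in the sp² plane, one electron in the p orbital); the oxygen donates one lone pair from its p orbital), so the π system is cyclic and fully conjugated.
Counting π electrons: 4 × 2 = 8 from the double-bond units + 2 from the O atom = 10.
With 10 π electrons (n = 2), the Hückel 4n+2 condition holds.

Aromatic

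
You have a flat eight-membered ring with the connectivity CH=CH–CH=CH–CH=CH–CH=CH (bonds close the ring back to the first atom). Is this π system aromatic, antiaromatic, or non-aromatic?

Antiaromatic

Every ring atom contributes a p orbital perpendicular to the ring (each doubly-bonded ring atom is sp² with one p-orbital electron), so the π system is cyclic and fully conjugated.
Counting π electrons: 4 × 2 = 8 from the 4 double-bond units.
8 is a 4n count (n = 2), so the planar conjugated ring is antiaromatic.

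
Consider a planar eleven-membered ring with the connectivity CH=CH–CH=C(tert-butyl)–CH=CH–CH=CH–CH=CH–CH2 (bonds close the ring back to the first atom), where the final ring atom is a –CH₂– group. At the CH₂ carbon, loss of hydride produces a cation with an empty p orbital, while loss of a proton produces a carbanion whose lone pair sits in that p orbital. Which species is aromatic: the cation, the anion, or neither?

Once that carbon is sp², every ring atom has a p orbital and both ions are fully conjugated.
Cation: 5 × 2 + 0 = 10 π electrons → 4(2)+2, aromatic.
Anion: 5 × 2 + 2 = 12 π electrons → 4(3), antiaromatic.

The cation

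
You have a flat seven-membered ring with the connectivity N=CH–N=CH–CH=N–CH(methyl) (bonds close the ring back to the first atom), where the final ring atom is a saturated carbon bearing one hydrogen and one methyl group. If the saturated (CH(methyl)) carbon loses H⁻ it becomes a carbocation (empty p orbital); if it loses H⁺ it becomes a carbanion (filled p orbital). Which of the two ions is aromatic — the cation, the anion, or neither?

The cation

In both ions every ring atom is sp² and contributes a p orbital, so both rings are fully conjugated.
Cation: 3 × 2 + 0 = 6 π electrons → 4(1)+2, aromatic.
Anion: 3 × 2 + 2 = 8 π electrons → 4(2), antiaromatic.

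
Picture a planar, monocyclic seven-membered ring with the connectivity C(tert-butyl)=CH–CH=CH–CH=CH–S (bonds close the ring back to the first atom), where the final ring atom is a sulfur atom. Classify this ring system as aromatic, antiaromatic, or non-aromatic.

Every ring atom contributes a p orbital perpendicular to the ring (the double-bond atoms are sp², each contributing one p electron; the sulfur donates one lone pair from its p orbital), so the π system is cyclic and fully conjugated.
Adding the contributions, 3 × 2 = 6 from the double-bond units + 2 from the S atom = 8.
A 4n π count (8, n = 2) in a planar conjugated ring means antiaromatic.

Antiaromatic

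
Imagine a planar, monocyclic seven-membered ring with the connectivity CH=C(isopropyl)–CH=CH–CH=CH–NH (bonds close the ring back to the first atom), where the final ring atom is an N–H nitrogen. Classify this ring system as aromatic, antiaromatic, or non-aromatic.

Antiaromatic

Every ring atom contributes a p orbital perpendicular to the ring (each doubly-bonded ring atom is sp² with one p-orbital electron; the pyrrole-type nitrogen donates its lone pair from the p orbital), so the π system is cyclic and fully conjugated.
Adding the contributions, 3 × 2 = 6 from the double-bond units + 2 from the NH atom = 8.
With 8 = 4·2 π electrons, Hückel's rule classifies the planar ring as antiaromatic.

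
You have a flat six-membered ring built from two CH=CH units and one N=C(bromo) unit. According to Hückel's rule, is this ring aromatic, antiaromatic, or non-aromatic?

Aromatic

Every ring atom contributes a p orbital perpendicular to the ring (each doubly-bonded ring atom is sp² with one p-orbital electron; each =N– nitrogen is pyridine-type (lone pair in the sp² plane, one electron in the p orbital)), so the π system is cyclic and fully conjugated.
π-electron count: 3 × 2 = 6 from the 3 double-bond units.
That gives a 4n+2 count (6, n = 1).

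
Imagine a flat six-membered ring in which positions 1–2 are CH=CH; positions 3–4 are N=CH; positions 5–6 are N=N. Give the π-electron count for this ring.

All ring atoms are sp² and supply a p orbital to the ring (each doubly-bonded ring atom is sp² with one p-orbital electron; each sp² =N– keeps its lone pair in-plane and puts one electron into the π system); the conjugation is uninterrupted.
π-electron count: 3 × 2 = 6 from the 3 double-bond units.

6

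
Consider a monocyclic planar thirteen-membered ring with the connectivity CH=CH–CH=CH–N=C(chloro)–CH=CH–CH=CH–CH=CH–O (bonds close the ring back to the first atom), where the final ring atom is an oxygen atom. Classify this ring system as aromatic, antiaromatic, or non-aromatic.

Every ring atom contributes a p orbital perpendicular to the ring (every atom in a ring double bond is sp² and brings one electron to the p orbital; each =N– nitrogen is pyridine-type (lone pair in the sp² plane, one electron in the p orbital); the oxygen donates one lone pair from its p orbital), so the π system is cyclic and fully conjugated.
Tallying contributions gives 6 × 2 = 12 from the double-bond units + 2 from the O atom = 14.
That gives a 4n+2 count (14, n = 3).

Aromatic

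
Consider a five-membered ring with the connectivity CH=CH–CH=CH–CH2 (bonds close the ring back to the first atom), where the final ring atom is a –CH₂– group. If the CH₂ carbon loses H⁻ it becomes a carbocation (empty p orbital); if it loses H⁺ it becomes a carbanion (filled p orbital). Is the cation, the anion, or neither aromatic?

In either ion the ring is fully conjugated: every atom, including the new sp² carbon, supplies a p orbital.
Cation: 2 × 2 + 0 = 4 π electrons → 4(1), antiaromatic.
Anion: 2 × 2 + 2 = 6 π electrons → 4(1)+2, aromatic.

The anion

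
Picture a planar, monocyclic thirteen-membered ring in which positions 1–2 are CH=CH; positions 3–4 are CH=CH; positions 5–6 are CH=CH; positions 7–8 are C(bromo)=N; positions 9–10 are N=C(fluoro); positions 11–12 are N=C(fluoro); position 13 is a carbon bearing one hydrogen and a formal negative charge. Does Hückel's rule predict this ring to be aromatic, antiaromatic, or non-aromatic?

All ring atoms are sp² and supply a p orbital to the ring (every atom in a ring double bond is sp² and brings one electron to the p orbital; each sp² =N– keeps its lone pair in-plane and puts one electron into the π system; the carbanion's lone pair occupies the p orbital); the conjugation is uninterrupted.
Counting π electrons: 6 × 2 = 12 from the double-bond units + 2 from the CH(-) atom = 14.
14 = 4(3) + 2, which satisfies Hückel's 4n+2 rule.

Aromatic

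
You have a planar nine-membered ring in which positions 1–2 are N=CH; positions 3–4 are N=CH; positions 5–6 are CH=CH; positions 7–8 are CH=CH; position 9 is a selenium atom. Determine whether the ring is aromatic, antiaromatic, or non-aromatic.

Check conjugation: each doubly-bonded ring atom is sp² with one p-orbital electron; the doubly-bonded nitrogens are pyridine-type — their lone pairs lie in the ring plane, leaving one electron in the p orbital; the selenium donates one lone pair from its p orbital — every position has a p orbital, so the cyclic π system is continuous.
Adding the contributions, 4 × 2 = 8 from the double-bond units + 2 from the Se atom = 10.
10 = 4(2) + 2, which satisfies Hückel's 4n+2 rule.

Aromatic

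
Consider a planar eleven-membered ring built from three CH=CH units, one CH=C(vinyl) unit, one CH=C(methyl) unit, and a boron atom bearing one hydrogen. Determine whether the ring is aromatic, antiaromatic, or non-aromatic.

Aromatic

Every ring atom contributes a p orbital perpendicular to the ring (the double-bond atoms are sp², each contributing one p electron; the boron has an empty p orbital), so the π system is cyclic and fully conjugated.
Tallying contributions gives 5 × 2 = 10 from the double-bond units + 0 from the BH atom = 10.
10 = 4(2) + 2, which satisfies Hückel's 4n+2 rule.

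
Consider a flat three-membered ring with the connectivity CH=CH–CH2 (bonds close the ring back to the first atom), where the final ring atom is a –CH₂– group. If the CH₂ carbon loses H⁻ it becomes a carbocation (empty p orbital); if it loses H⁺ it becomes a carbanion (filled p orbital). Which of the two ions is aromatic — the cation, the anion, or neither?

Once that carbon is sp², every ring atom has a p orbital and both ions are fully conjugated.
Cation: 1 × 2 + 0 = 2 π electrons → 4(0)+2, aromatic.
Anion: 1 × 2 + 2 = 4 π electrons → 4(1), antiaromatic.

The cation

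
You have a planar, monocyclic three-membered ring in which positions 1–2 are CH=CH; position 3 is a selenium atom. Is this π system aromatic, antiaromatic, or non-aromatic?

All ring atoms are sp² and supply a p orbital to the ring (each doubly-bonded ring atom is sp² with one p-orbital electron; the selenium donates one lone pair from its p orbital); the conjugation is uninterrupted.
Tallying contributions gives 1 × 2 = 2 from the double-bond unit + 2 from the Se atom = 4.
With 4 = 4·1 π electrons, Hückel's rule classifies the planar ring as antiaromatic.

Antiaromatic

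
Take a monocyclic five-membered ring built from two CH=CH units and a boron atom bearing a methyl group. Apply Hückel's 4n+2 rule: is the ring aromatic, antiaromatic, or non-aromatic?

The p orbitals form a continuous loop: each doubly-bonded ring atom is sp² with one p-orbital electron; the boron has an empty p orbital. The ring is fully conjugated.
Counting π electrons: 2 × 2 = 4 from the double-bond units + 0 from the B(methyl) atom = 4.
4 is a 4n count (n = 1), so the planar conjugated ring is antiaromatic.

Antiaromatic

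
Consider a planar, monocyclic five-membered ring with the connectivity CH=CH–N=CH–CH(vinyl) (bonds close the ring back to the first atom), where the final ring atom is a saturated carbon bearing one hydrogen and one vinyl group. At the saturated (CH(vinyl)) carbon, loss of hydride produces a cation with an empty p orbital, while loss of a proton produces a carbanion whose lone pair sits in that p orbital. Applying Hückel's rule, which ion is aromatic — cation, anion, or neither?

The anion

Both ions have a continuous loop of p orbitals — each ring atom is sp².
Cation: 2 × 2 + 0 = 4 π electrons → 4(1), antiaromatic.
Anion: 2 × 2 + 2 = 6 π electrons → 4(1)+2, aromatic.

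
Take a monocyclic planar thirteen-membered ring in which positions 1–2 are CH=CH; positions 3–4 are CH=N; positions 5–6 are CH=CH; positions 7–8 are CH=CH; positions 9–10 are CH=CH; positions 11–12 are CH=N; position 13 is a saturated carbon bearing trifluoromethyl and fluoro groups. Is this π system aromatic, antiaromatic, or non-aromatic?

The C(trifluoromethyl)(fluoro) carbon is saturated: that saturated carbon is sp³ and has no p orbital in the ring π system. Conjugation is not continuous around the ring.
A ring that is not fully conjugated cannot be aromatic or antiaromatic regardless of its π-electron count.

Non-aromatic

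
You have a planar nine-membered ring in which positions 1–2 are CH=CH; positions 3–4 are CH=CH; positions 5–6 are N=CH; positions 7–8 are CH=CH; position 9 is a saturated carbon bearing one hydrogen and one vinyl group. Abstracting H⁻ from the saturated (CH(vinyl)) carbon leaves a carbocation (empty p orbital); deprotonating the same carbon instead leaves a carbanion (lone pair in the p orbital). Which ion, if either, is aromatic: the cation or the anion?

Once that carbon is sp², every ring atom has a p orbital and both ions are fully conjugated.
Cation: 4 × 2 + 0 = 8 π electrons → 4(2), antiaromatic.
Anion: 4 × 2 + 2 = 10 π electrons → 4(2)+2, aromatic.

The anion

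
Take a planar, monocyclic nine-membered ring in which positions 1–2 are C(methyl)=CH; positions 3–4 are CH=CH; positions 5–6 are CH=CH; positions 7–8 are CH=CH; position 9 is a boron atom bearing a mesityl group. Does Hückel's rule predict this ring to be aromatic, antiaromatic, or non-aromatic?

Check conjugation: every atom in a ring double bond is sp² and brings one electron to the p orbital; the boron has an empty p orbital — every position has a p orbital, so the cyclic π system is continuous.
Counting π electrons: 4 × 2 = 8 from the double-bond units + 0 from the B(mesityl) atom = 8.
With 8 = 4·2 π electrons, Hückel's rule classifies the planar ring as antiaromatic.

Antiaromatic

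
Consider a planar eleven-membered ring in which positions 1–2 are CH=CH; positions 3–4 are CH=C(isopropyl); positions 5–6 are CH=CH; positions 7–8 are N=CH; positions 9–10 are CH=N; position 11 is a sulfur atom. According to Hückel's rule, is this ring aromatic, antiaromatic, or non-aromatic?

All ring atoms are sp² and supply a p orbital to the ring (each doubly-bonded ring atom is sp² with one p-orbital electron; each sp² =N– keeps its lone pair in-plane and puts one electron into the π system; the sulfur donates one lone pair from its p orbital); the conjugation is uninterrupted.
Adding the contributions, 5 × 2 = 10 from the double-bond units + 2 from the S atom = 12.
A 4n π count (12, n = 3) in a planar conjugated ring means antiaromatic.

Antiaromatic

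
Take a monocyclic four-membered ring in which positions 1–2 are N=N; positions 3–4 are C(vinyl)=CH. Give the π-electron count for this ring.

4

Every ring atom contributes a p orbital perpendicular to the ring (every atom in a ring double bond is sp² and brings one electron to the p orbital; each sp² =N– keeps its lone pair in-plane and puts one electron into the π system), so the π system is cyclic and fully conjugated.
Counting π electrons: 2 × 2 = 4 from the 2 double-bond units.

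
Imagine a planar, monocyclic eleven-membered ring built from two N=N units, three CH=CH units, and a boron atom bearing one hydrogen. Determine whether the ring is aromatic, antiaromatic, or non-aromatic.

All ring atoms are sp² and supply a p orbital to the ring (each doubly-bonded ring atom is sp² with one p-orbital electron; each =N– nitrogen is pyridine-type (lone pair in the sp² plane, one electron in the p orbital); the boron has an empty p orbital); the conjugation is uninterrupted.
Counting π electrons: 5 × 2 = 10 from the double-bond units + 0 from the BH atom = 10.
With 10 π electrons (n = 2), the Hückel 4n+2 condition holds.

Aromatic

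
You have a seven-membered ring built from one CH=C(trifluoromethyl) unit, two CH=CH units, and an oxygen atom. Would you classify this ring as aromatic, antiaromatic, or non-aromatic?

Antiaromatic

The p orbitals form a continuous loop: the double-bond atoms are sp², each contributing one p electron; the oxygen donates one lone pair from its p orbital. The ring is fully conjugated.
Adding the contributions, 3 × 2 = 6 from the double-bond units + 2 from the O atom = 8.
With 8 = 4·2 π electrons, Hückel's rule classifies the planar ring as antiaromatic.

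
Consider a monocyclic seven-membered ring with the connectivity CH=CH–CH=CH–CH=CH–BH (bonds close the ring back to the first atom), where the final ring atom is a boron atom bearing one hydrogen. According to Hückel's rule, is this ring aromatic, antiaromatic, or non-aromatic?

Check conjugation: the double-bond atoms are sp², each contributing one p electron; the boron has an empty p orbital — every position has a p orbital, so the cyclic π system is continuous.
π-electron count: 3 × 2 = 6 from the double-bond units + 0 from the BH atom = 6.
With 6 π electrons (n = 1), the Hückel 4n+2 condition holds.

Aromatic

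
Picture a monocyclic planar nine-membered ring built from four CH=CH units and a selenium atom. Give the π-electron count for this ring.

10

Every ring atom contributes a p orbital perpendicular to the ring (the double-bond atoms are sp², each contributing one p electron; the selenium donates one lone pair from its p orbital), so the π system is cyclic and fully conjugated.
Tallying contributions gives 4 × 2 = 8 from the double-bond units + 2 from the Se atom = 10.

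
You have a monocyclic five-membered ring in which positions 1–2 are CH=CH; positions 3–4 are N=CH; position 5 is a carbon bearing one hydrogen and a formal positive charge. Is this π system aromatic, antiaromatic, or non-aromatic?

Check conjugation: the double-bond atoms are sp², each contributing one p electron; each sp² =N– keeps its lone pair in-plane and puts one electron into the π system; the carbocation has an empty p orbital — every position has a p orbital, so the cyclic π system is continuous.
Counting π electrons: 2 × 2 = 4 from the double-bond units + 0 from the CH(+) atom = 4.
4 is a 4n count (n = 1), so the planar conjugated ring is antiaromatic.

Antiaromatic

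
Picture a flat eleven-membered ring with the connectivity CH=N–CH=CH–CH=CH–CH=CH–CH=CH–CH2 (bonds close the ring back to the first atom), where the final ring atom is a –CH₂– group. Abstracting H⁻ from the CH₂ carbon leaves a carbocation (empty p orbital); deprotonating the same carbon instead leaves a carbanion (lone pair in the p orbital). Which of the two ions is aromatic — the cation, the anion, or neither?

Once that carbon is sp², every ring atom has a p orbital and both ions are fully conjugated.
Cation: 5 × 2 + 0 = 10 π electrons → 4(2)+2, aromatic.
Anion: 5 × 2 + 2 = 12 π electrons → 4(3), antiaromatic.

The cation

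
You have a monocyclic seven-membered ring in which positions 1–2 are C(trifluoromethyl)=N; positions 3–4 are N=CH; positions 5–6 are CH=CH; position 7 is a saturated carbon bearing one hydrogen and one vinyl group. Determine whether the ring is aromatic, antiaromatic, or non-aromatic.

At the CH(vinyl) position, that saturated carbon is sp³ and has no p orbital in the ring π system; the ring's p-orbital overlap is broken there.
Without a continuous loop of overlapping p orbitals the Hückel electron count never comes into play.

Non-aromatic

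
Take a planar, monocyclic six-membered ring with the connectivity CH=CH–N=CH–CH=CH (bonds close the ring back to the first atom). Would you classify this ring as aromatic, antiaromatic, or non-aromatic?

Aromatic

The p orbitals form a continuous loop: the double-bond atoms are sp², each contributing one p electron; each sp² =N– keeps its lone pair in-plane and puts one electron into the π system. The ring is fully conjugated.
Counting π electrons: 3 × 2 = 6 from the 3 double-bond units.
That gives a 4n+2 count (6, n = 1).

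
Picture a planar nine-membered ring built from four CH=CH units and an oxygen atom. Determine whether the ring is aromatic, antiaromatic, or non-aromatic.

Aromatic

All ring atoms are sp² and supply a p orbital to the ring (each doubly-bonded ring atom is sp² with one p-orbital electron; the oxygen donates one lone pair from its p orbital); the conjugation is uninterrupted.
Counting π electrons: 4 × 2 = 8 from the double-bond units + 2 from the O atom = 10.
Since 10 = 4·2 + 2, the ring meets the 4n+2 criterion.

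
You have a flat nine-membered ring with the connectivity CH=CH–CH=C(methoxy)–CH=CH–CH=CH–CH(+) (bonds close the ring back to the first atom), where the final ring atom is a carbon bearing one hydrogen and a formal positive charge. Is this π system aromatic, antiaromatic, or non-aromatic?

Antiaromatic

The p orbitals form a continuous loop: the double-bond atoms are sp², each contributing one p electron; the carbocation has an empty p orbital. The ring is fully conjugated.
Adding the contributions, 4 × 2 = 8 from the double-bond units + 0 from the CH(+) atom = 8.
A 4n π count (8, n = 2) in a planar conjugated ring means antiaromatic.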